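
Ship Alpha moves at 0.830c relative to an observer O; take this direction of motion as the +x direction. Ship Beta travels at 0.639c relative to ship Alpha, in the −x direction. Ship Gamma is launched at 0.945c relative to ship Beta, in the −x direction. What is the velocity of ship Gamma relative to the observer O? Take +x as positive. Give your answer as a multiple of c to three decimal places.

-0.874c

Apply u = (u' + v)/(1 + u'v/c²) successively, working outward toward the observer O.
Start: velocity of ship Alpha relative to the observer O = 0.8300c.
Compose with ship Beta (u' = -0.639 in ship Alpha frame): u_1 = (-0.639 + 0.830) / (1 + (-0.639)·0.830) = 0.1910/0.4696 = 0.4067.
Compose with ship Gamma (u' = -0.945 in ship Beta frame): u_2 = (-0.945 + 0.407) / (1 + (-0.945)·0.407) = -0.5383/0.6157 = -0.8743.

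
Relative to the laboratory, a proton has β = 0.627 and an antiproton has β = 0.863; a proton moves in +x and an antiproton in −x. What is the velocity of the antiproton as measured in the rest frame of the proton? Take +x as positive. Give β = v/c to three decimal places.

β = -0.967

β_A = 0.627, β_B = -0.863.
Transform to A's frame with the inverse velocity-addition law: u' = (u − v)/(1 − uv/c²), taking u = β_B and v = β_A.
u' = (-0.863 − 0.627) / (1 − (0.627)(-0.863)) = -1.4900/1.5411 = -0.9668.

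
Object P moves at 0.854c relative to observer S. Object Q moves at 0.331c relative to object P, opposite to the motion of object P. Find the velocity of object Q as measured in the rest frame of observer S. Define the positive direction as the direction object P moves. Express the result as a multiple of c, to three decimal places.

+0.729c

With v = 0.854 and u' = -0.331 (in units of c),
u = (u' + v)/(1 + u'v/c²):
u = (-0.331 + 0.854) / (1 + (-0.331)·0.854) = 0.5230/0.7173 = 0.7291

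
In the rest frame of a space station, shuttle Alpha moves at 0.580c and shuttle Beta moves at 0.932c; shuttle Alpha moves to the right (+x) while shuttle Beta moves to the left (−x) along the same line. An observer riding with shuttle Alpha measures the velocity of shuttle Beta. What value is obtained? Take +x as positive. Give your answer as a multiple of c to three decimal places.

-0.981c

β_A = 0.580, β_B = -0.932.
Transform to A's frame with the inverse velocity-addition law: u' = (u − v)/(1 − uv/c²), taking u = β_B and v = β_A.
u' = (-0.932 − 0.580) / (1 − (0.580)(-0.932)) = -1.5120/1.5406 = -0.9815.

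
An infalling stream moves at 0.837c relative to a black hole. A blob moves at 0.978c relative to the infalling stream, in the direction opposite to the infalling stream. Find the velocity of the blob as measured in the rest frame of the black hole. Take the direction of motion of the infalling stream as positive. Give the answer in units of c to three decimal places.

With v = 0.837 and u' = -0.978 (in units of c),
u = (u' + v)/(1 + u'v/c²):
u = (-0.978 + 0.837) / (1 + (-0.978)·0.837) = -0.1410/0.1814 = -0.7772
(Galilean addition would give -0.141c.)

-0.777c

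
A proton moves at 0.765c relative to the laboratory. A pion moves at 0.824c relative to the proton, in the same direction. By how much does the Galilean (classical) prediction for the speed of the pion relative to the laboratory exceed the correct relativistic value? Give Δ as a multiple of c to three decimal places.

Δ = 0.614c

Galilean: u_cl = 0.824 + 0.765 = 1.5890.
Relativistic: u_rel = (0.824 + 0.765) / (1 + 0.824·0.765) = 1.5890/1.6304 = 0.9746.
Δ = 1.5890 − 0.9746 = 0.6144.
(The classical prediction exceeds c; the relativistic result does not.)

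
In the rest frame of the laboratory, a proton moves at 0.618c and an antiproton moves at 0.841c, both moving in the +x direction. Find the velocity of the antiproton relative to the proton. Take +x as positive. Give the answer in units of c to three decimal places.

β_A = 0.618, β_B = 0.841.
Transform to A's frame with the inverse velocity-addition law: u' = (u − v)/(1 − uv/c²), taking u = β_B and v = β_A.
u' = (0.841 − 0.618) / (1 − (0.618)(0.841)) = 0.2230/0.4803 = 0.4643.

+0.464c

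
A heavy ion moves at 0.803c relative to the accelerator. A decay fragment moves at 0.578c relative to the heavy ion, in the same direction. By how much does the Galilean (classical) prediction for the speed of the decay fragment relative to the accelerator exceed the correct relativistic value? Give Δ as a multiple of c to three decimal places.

Galilean: u_cl = 0.578 + 0.803 = 1.3810.
Relativistic: u_rel = (0.578 + 0.803) / (1 + 0.578·0.803) = 1.3810/1.4641 = 0.9432.
Δ = 1.3810 − 0.9432 = 0.4378.
(The classical prediction exceeds c; the relativistic result does not.)

Δ = 0.438c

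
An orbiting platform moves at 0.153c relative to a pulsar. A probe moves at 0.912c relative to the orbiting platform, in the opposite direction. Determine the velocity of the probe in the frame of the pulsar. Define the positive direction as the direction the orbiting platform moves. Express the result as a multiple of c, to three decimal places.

With v = 0.153 and u' = -0.912 (in units of c),
u = (u' + v)/(1 + u'v/c²):
u = (-0.912 + 0.153) / (1 + (-0.912)·0.153) = -0.7590/0.8605 = -0.8821

-0.882c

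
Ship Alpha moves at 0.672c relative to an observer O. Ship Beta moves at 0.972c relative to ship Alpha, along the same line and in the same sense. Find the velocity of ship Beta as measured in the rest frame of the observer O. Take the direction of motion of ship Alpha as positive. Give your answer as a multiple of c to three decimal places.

With v = 0.672 and u' = 0.972 (in units of c),
u = (u' + v)/(1 + u'v/c²):
u = (0.972 + 0.672) / (1 + 0.972·0.672) = 1.6440/1.6532 = 0.9944
(Galilean addition would give +1.644c, exceeding c.)

0.994c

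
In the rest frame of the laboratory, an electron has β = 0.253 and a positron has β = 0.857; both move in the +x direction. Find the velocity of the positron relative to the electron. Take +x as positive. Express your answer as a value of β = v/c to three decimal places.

β = +0.771

β_A = 0.253, β_B = 0.857.
Transform to A's frame with the inverse velocity-addition law: u' = (u − v)/(1 − uv/c²), taking u = β_B and v = β_A.
u' = (0.857 − 0.253) / (1 − (0.253)(0.857)) = 0.6040/0.7832 = 0.7712.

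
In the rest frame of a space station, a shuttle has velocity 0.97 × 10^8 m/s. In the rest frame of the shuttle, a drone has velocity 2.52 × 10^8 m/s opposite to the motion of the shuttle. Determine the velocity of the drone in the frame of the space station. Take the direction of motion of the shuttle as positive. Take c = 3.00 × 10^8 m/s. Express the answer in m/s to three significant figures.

In units of c (dividing by 3.00 × 10^8 m/s): v = 0.323, u' = -0.840.
u = (u' + v)/(1 + u'v/c²):
u = (-0.840 + 0.323) / (1 + (-0.840)·0.323) = -0.5167/0.7284 = -0.7093
Converting back: u = -0.7093 × 3.00 × 10^8 m/s.

-2.13 × 10^8 m/s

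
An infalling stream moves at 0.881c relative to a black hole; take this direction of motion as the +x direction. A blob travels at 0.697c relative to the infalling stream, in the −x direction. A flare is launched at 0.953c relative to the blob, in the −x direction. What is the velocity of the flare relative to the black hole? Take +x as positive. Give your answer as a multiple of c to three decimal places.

Apply u = (u' + v)/(1 + u'v/c²) successively, working outward toward the black hole.
Start: velocity of the infalling stream relative to the black hole = 0.8810c.
Compose with the blob (u' = -0.697 in the infalling stream frame): u_1 = (-0.697 + 0.881) / (1 + (-0.697)·0.881) = 0.1840/0.3859 = 0.4768.
Compose with the flare (u' = -0.953 in the blob frame): u_2 = (-0.953 + 0.477) / (1 + (-0.953)·0.477) = -0.4762/0.5457 = -0.8728.

-0.873c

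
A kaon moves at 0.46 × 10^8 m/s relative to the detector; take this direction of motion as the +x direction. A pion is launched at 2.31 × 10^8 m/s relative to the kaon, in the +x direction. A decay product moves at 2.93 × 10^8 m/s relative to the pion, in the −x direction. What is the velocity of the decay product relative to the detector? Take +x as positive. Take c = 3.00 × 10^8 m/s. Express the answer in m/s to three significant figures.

Apply u = (u' + v)/(1 + u'v/c²) successively, working outward toward the detector.
(Dividing each given speed by c = 3.00 × 10^8 m/s to work in units of c.)
Start: velocity of the kaon relative to the detector = 0.1533c.
Compose with the pion (u' = 0.770 in the kaon frame): u_1 = (0.770 + 0.153) / (1 + 0.770·0.153) = 0.9233/1.1181 = 0.8258.
Compose with the decay product (u' = -0.977 in the pion frame): u_2 = (-0.977 + 0.826) / (1 + (-0.977)·0.826) = -0.1508/0.1934 = -0.7798.
So u = -0.7798 × 3.00 × 10^8 m/s.

-2.34 × 10^8 m/s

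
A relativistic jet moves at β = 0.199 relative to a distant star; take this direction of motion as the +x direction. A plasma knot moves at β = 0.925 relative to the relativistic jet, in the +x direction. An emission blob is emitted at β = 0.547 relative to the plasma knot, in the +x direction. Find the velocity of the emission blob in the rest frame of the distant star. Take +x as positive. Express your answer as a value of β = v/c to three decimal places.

Apply u = (u' + v)/(1 + u'v/c²) successively, working outward toward the distant star.
Start: velocity of the relativistic jet relative to the distant star = 0.1990c.
Compose with the plasma knot (u' = 0.925 in the relativistic jet frame): u_1 = (0.925 + 0.199) / (1 + 0.925·0.199) = 1.1240/1.1841 = 0.9493.
Compose with the emission blob (u' = 0.547 in the plasma knot frame): u_2 = (0.547 + 0.949) / (1 + 0.547·0.949) = 1.4963/1.5192 = 0.9849.

β = 0.985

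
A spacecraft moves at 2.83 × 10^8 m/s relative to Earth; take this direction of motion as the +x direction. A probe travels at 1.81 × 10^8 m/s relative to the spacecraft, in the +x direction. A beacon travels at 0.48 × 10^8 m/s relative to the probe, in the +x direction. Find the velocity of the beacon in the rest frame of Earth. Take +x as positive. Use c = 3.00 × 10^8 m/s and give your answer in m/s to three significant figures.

2.97 × 10^8 m/s

Apply u = (u' + v)/(1 + u'v/c²) successively, working outward toward Earth.
(Dividing each given speed by c = 3.00 × 10^8 m/s to work in units of c.)
Start: velocity of the spacecraft relative to Earth = 0.9433c.
Compose with the probe (u' = 0.603 in the spacecraft frame): u_1 = (0.603 + 0.943) / (1 + 0.603·0.943) = 1.5467/1.5691 = 0.9857.
Compose with the beacon (u' = 0.160 in the probe frame): u_2 = (0.160 + 0.986) / (1 + 0.160·0.986) = 1.1457/1.1577 = 0.9896.
So u = 0.9896 × 3.00 × 10^8 m/s.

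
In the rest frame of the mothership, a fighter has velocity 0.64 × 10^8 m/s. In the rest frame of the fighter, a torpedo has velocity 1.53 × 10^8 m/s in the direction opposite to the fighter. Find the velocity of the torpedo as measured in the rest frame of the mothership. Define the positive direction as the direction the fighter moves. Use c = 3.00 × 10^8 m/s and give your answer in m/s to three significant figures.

In units of c (dividing by 3.00 × 10^8 m/s): v = 0.213, u' = -0.510.
u = (u' + v)/(1 + u'v/c²):
u = (-0.510 + 0.213) / (1 + (-0.510)·0.213) = -0.2967/0.8912 = -0.3329
(Galilean addition would give -0.297c.)
Converting back: u = -0.3329 × 3.00 × 10^8 m/s.

-9.99 × 10^7 m/s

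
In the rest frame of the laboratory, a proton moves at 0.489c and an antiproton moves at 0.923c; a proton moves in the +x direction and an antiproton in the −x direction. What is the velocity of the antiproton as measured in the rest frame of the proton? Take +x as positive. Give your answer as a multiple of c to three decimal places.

-0.973c

β_A = 0.489, β_B = -0.923.
Transform to A's frame with the inverse velocity-addition law: u' = (u − v)/(1 − uv/c²), taking u = β_B and v = β_A.
u' = (-0.923 − 0.489) / (1 − (0.489)(-0.923)) = -1.4120/1.4513 = -0.9729.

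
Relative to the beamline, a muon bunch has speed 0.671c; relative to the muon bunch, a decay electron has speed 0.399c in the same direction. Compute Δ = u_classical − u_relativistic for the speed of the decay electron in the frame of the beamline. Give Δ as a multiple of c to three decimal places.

Galilean: u_cl = 0.399 + 0.671 = 1.0700.
Relativistic: u_rel = (0.399 + 0.671) / (1 + 0.399·0.671) = 1.0700/1.2677 = 0.8440.
Δ = 1.0700 − 0.8440 = 0.2260.
(The classical prediction exceeds c; the relativistic result does not.)

Δ = 0.226c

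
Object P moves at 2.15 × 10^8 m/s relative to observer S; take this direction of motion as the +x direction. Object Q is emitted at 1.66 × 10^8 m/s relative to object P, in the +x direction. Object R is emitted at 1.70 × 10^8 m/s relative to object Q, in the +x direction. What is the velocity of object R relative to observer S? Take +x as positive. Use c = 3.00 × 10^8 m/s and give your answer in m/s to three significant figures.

2.92 × 10^8 m/s

Apply u = (u' + v)/(1 + u'v/c²) successively, working outward toward observer S.
(Dividing each given speed by c = 3.00 × 10^8 m/s to work in units of c.)
Start: velocity of object P relative to observer S = 0.7167c.
Compose with object Q (u' = 0.553 in object P frame): u_1 = (0.553 + 0.717) / (1 + 0.553·0.717) = 1.2700/1.3966 = 0.9094.
Compose with object R (u' = 0.567 in object Q frame): u_2 = (0.567 + 0.909) / (1 + 0.567·0.909) = 1.4760/1.5153 = 0.9741.
So u = 0.9741 × 3.00 × 10^8 m/s.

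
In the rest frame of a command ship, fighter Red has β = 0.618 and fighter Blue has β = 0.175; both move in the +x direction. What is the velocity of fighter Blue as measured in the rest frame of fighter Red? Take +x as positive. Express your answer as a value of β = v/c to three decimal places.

β = -0.497

β_A = 0.618, β_B = 0.175.
Transform to A's frame with the inverse velocity-addition law: u' = (u − v)/(1 − uv/c²), taking u = β_B and v = β_A.
u' = (0.175 − 0.618) / (1 − (0.618)(0.175)) = -0.4430/0.8919 = -0.4967.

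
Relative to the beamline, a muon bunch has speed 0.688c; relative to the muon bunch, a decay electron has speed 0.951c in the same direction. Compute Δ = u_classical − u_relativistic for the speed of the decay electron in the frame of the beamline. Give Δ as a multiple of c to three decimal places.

Δ = 0.648c

Galilean: u_cl = 0.951 + 0.688 = 1.6390.
Relativistic: u_rel = (0.951 + 0.688) / (1 + 0.951·0.688) = 1.6390/1.6543 = 0.9908.
Δ = 1.6390 − 0.9908 = 0.6482.
(The classical prediction exceeds c; the relativistic result does not.)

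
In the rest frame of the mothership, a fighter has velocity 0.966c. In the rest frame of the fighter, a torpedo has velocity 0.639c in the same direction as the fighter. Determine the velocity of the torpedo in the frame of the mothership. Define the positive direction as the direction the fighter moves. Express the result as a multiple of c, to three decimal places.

With v = 0.966 and u' = 0.639 (in units of c),
u = (u' + v)/(1 + u'v/c²):
u = (0.639 + 0.966) / (1 + 0.639·0.966) = 1.6050/1.6173 = 0.9924
(Galilean addition would give +1.605c, exceeding c.)

0.992c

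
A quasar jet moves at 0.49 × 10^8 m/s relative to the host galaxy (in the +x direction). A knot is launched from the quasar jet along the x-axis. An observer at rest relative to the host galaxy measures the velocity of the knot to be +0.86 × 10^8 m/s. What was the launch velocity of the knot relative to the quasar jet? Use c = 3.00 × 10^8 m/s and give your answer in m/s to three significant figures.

+3.88 × 10^7 m/s

v = 0.163c, u = 0.287c.
Invert the composition law: u' = (u − v)/(1 − uv/c²).
u' = (0.287 − 0.163) / (1 − (0.287)(0.163)) = 0.1233/0.9532 = 0.1294.
u' = 0.1294 × 3.00 × 10^8 m/s.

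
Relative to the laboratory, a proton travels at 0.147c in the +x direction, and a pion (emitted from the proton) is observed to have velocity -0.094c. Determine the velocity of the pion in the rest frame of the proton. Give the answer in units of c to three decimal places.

Invert the composition law: u' = (u − v)/(1 − uv/c²).
u' = (-0.094 − 0.147) / (1 − (-0.094)(0.147)) = -0.2410/1.0138 = -0.2377.

-0.238c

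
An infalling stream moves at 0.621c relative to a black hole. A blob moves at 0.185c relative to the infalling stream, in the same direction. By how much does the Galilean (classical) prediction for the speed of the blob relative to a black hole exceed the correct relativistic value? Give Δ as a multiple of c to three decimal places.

Δ = 0.083c

Galilean: u_cl = 0.185 + 0.621 = 0.8060.
Relativistic: u_rel = (0.185 + 0.621) / (1 + 0.185·0.621) = 0.8060/1.1149 = 0.7229.
Δ = 0.8060 − 0.7229 = 0.0831.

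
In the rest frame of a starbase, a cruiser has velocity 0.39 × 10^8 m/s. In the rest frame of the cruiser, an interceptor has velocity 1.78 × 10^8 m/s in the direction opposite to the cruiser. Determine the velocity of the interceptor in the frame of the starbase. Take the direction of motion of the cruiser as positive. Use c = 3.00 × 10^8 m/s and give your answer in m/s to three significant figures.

In units of c (dividing by 3.00 × 10^8 m/s): v = 0.130, u' = -0.593.
u = (u' + v)/(1 + u'v/c²):
u = (-0.593 + 0.130) / (1 + (-0.593)·0.130) = -0.4633/0.9229 = -0.5021
Converting back: u = -0.5021 × 3.00 × 10^8 m/s.

-1.51 × 10^8 m/s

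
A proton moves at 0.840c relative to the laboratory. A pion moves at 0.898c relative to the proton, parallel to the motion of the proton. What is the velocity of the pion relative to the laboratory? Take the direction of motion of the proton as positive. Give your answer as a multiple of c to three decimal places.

With v = 0.840 and u' = 0.898 (in units of c),
u = (u' + v)/(1 + u'v/c²):
u = (0.898 + 0.840) / (1 + 0.898·0.840) = 1.7380/1.7543 = 0.9907

0.991c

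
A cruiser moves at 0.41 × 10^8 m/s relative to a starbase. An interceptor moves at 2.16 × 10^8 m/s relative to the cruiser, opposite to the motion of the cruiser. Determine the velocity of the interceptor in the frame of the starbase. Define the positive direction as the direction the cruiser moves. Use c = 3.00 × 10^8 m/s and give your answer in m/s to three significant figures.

In units of c (dividing by 3.00 × 10^8 m/s): v = 0.137, u' = -0.720.
u = (u' + v)/(1 + u'v/c²):
u = (-0.720 + 0.137) / (1 + (-0.720)·0.137) = -0.5833/0.9016 = -0.6470
Converting back: u = -0.6470 × 3.00 × 10^8 m/s.

-1.94 × 10^8 m/s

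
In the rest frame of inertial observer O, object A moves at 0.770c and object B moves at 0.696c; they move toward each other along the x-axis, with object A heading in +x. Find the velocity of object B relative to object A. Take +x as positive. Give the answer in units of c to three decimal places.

-0.954c

β_A = 0.770, β_B = -0.696.
Transform to A's frame with the inverse velocity-addition law: u' = (u − v)/(1 − uv/c²), taking u = β_B and v = β_A.
u' = (-0.696 − 0.770) / (1 − (0.770)(-0.696)) = -1.4660/1.5359 = -0.9545.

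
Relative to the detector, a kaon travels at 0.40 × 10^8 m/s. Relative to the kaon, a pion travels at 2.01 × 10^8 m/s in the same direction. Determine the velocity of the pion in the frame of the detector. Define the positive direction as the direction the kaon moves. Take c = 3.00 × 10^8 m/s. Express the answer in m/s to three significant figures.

2.21 × 10^8 m/s

In units of c (dividing by 3.00 × 10^8 m/s): v = 0.133, u' = 0.670.
u = (u' + v)/(1 + u'v/c²):
u = (0.670 + 0.133) / (1 + 0.670·0.133) = 0.8033/1.0893 = 0.7375
Converting back: u = 0.7375 × 3.00 × 10^8 m/s.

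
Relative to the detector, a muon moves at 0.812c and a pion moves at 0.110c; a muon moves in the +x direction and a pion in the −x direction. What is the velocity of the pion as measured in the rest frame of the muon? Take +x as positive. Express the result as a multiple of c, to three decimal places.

β_A = 0.812, β_B = -0.110.
Transform to A's frame with the inverse velocity-addition law: u' = (u − v)/(1 − uv/c²), taking u = β_B and v = β_A.
u' = (-0.110 − 0.812) / (1 − (0.812)(-0.110)) = -0.9220/1.0893 = -0.8464.

-0.846c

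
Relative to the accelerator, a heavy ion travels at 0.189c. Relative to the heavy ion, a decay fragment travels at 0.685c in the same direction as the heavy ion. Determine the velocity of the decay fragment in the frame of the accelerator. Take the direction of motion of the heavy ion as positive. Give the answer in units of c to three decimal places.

With v = 0.189 and u' = 0.685 (in units of c),
u = (u' + v)/(1 + u'v/c²):
u = (0.685 + 0.189) / (1 + 0.685·0.189) = 0.8740/1.1295 = 0.7738

0.774c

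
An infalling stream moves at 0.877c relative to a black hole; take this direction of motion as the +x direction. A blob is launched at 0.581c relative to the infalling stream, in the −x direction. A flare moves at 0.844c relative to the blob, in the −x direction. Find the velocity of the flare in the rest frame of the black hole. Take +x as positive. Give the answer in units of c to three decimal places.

Apply u = (u' + v)/(1 + u'v/c²) successively, working outward toward the black hole.
Start: velocity of the infalling stream relative to the black hole = 0.8770c.
Compose with the blob (u' = -0.581 in the infalling stream frame): u_1 = (-0.581 + 0.877) / (1 + (-0.581)·0.877) = 0.2960/0.4905 = 0.6035.
Compose with the flare (u' = -0.844 in the blob frame): u_2 = (-0.844 + 0.604) / (1 + (-0.844)·0.604) = -0.2405/0.4906 = -0.4902.

-0.490c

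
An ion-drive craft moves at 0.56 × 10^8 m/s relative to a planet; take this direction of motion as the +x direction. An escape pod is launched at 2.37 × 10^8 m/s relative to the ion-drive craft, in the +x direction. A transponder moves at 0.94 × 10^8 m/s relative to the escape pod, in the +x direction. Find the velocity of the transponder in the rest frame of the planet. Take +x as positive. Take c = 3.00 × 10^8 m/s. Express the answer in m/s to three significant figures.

Apply u = (u' + v)/(1 + u'v/c²) successively, working outward toward the planet.
(Dividing each given speed by c = 3.00 × 10^8 m/s to work in units of c.)
Start: velocity of the ion-drive craft relative to the planet = 0.1867c.
Compose with the escape pod (u' = 0.790 in the ion-drive craft frame): u_1 = (0.790 + 0.187) / (1 + 0.790·0.187) = 0.9767/1.1475 = 0.8512.
Compose with the transponder (u' = 0.313 in the escape pod frame): u_2 = (0.313 + 0.851) / (1 + 0.313·0.851) = 1.1645/1.2667 = 0.9193.
So u = 0.9193 × 3.00 × 10^8 m/s.

2.76 × 10^8 m/s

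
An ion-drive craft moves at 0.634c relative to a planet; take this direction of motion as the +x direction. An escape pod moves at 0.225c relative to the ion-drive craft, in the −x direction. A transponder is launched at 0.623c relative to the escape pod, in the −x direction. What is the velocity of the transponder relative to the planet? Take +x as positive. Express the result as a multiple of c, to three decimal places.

-0.208c

Apply u = (u' + v)/(1 + u'v/c²) successively, working outward toward the planet.
Start: velocity of the ion-drive craft relative to the planet = 0.6340c.
Compose with the escape pod (u' = -0.225 in the ion-drive craft frame): u_1 = (-0.225 + 0.634) / (1 + (-0.225)·0.634) = 0.4090/0.8573 = 0.4771.
Compose with the transponder (u' = -0.623 in the escape pod frame): u_2 = (-0.623 + 0.477) / (1 + (-0.623)·0.477) = -0.1459/0.7028 = -0.2077.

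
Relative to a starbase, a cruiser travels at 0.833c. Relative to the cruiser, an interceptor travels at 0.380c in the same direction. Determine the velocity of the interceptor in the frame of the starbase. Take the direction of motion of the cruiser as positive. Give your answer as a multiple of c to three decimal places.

With v = 0.833 and u' = 0.380 (in units of c),
u = (u' + v)/(1 + u'v/c²):
u = (0.380 + 0.833) / (1 + 0.380·0.833) = 1.2130/1.3165 = 0.9214

0.921c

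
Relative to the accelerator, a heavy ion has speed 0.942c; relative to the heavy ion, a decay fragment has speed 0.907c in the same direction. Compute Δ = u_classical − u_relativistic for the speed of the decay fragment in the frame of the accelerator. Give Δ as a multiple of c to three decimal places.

Δ = 0.852c

Galilean: u_cl = 0.907 + 0.942 = 1.8490.
Relativistic: u_rel = (0.907 + 0.942) / (1 + 0.907·0.942) = 1.8490/1.8544 = 0.9971.
Δ = 1.8490 − 0.9971 = 0.8519.
(The classical prediction exceeds c; the relativistic result does not.)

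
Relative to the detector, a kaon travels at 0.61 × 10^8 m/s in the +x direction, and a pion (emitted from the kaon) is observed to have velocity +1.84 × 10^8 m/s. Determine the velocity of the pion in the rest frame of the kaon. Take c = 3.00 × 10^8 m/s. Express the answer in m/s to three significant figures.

+1.41 × 10^8 m/s

v = 0.203c, u = 0.613c.
Invert the composition law: u' = (u − v)/(1 − uv/c²).
u' = (0.613 − 0.203) / (1 − (0.613)(0.203)) = 0.4100/0.8753 = 0.4684.
u' = 0.4684 × 3.00 × 10^8 m/s.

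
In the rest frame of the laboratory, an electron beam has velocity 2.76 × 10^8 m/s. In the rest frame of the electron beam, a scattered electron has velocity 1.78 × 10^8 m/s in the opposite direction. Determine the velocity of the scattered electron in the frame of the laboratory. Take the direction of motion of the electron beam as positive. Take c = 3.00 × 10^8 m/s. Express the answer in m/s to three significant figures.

+2.16 × 10^8 m/s

In units of c (dividing by 3.00 × 10^8 m/s): v = 0.920, u' = -0.593.
u = (u' + v)/(1 + u'v/c²):
u = (-0.593 + 0.920) / (1 + (-0.593)·0.920) = 0.3267/0.4541 = 0.7193
Converting back: u = 0.7193 × 3.00 × 10^8 m/s.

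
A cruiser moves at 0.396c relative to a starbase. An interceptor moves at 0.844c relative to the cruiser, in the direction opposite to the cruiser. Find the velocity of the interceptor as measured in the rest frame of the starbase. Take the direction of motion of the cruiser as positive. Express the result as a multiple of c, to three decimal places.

With v = 0.396 and u' = -0.844 (in units of c),
u = (u' + v)/(1 + u'v/c²):
u = (-0.844 + 0.396) / (1 + (-0.844)·0.396) = -0.4480/0.6658 = -0.6729
(Galilean addition would give -0.448c.)

-0.673c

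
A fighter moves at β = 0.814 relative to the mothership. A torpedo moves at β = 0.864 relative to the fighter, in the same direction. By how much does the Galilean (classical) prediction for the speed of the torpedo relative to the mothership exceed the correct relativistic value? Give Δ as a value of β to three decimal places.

Δ = 0.693

Galilean: u_cl = 0.864 + 0.814 = 1.6780.
Relativistic: u_rel = (0.864 + 0.814) / (1 + 0.864·0.814) = 1.6780/1.7033 = 0.9851.
Δ = 1.6780 − 0.9851 = 0.6929.
(The classical prediction exceeds c; the relativistic result does not.)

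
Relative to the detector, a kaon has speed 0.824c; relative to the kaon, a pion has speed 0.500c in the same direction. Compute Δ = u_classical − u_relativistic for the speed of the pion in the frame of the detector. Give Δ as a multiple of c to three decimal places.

Galilean: u_cl = 0.500 + 0.824 = 1.3240.
Relativistic: u_rel = (0.500 + 0.824) / (1 + 0.500·0.824) = 1.3240/1.4120 = 0.9377.
Δ = 1.3240 − 0.9377 = 0.3863.
(The classical prediction exceeds c; the relativistic result does not.)

Δ = 0.386c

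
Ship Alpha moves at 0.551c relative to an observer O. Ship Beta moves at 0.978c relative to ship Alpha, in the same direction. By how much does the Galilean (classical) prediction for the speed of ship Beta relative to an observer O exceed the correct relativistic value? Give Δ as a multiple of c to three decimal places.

Δ = 0.535c

Galilean: u_cl = 0.978 + 0.551 = 1.5290.
Relativistic: u_rel = (0.978 + 0.551) / (1 + 0.978·0.551) = 1.5290/1.5389 = 0.9936.
Δ = 1.5290 − 0.9936 = 0.5354.
(The classical prediction exceeds c; the relativistic result does not.)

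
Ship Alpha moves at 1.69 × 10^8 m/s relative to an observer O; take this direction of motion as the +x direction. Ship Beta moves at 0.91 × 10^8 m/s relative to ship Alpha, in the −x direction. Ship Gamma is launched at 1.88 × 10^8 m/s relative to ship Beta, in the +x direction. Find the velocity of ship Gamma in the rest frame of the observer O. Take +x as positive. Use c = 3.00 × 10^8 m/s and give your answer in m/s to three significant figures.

Apply u = (u' + v)/(1 + u'v/c²) successively, working outward toward the observer O.
(Dividing each given speed by c = 3.00 × 10^8 m/s to work in units of c.)
Start: velocity of ship Alpha relative to the observer O = 0.5633c.
Compose with ship Beta (u' = -0.303 in ship Alpha frame): u_1 = (-0.303 + 0.563) / (1 + (-0.303)·0.563) = 0.2600/0.8291 = 0.3136.
Compose with ship Gamma (u' = 0.627 in ship Beta frame): u_2 = (0.627 + 0.314) / (1 + 0.627·0.314) = 0.9403/1.1965 = 0.7858.
So u = 0.7858 × 3.00 × 10^8 m/s.

+2.36 × 10^8 m/s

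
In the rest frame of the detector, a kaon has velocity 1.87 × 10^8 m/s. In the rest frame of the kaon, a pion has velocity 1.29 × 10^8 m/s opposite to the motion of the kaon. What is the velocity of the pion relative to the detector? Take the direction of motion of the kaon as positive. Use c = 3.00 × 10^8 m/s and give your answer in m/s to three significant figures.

In units of c (dividing by 3.00 × 10^8 m/s): v = 0.623, u' = -0.430.
u = (u' + v)/(1 + u'v/c²):
u = (-0.430 + 0.623) / (1 + (-0.430)·0.623) = 0.1933/0.7320 = 0.2641
(Galilean addition would give +0.193c.)
Converting back: u = 0.2641 × 3.00 × 10^8 m/s.

+7.92 × 10^7 m/s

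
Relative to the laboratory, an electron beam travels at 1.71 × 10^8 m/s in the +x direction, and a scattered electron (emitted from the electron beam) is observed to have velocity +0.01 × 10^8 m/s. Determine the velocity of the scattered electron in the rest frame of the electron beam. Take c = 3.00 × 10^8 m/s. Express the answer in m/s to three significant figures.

-1.70 × 10^8 m/s

v = 0.570c, u = 0.003c.
Invert the composition law: u' = (u − v)/(1 − uv/c²).
u' = (0.003 − 0.570) / (1 − (0.003)(0.570)) = -0.5667/0.9981 = -0.5677.
u' = -0.5677 × 3.00 × 10^8 m/s.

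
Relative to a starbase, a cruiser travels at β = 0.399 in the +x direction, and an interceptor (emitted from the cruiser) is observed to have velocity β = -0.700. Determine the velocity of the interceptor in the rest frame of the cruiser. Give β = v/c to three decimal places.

β = -0.859

Invert the composition law: u' = (u − v)/(1 − uv/c²).
u' = (-0.700 − 0.399) / (1 − (-0.700)(0.399)) = -1.0990/1.2793 = -0.8591.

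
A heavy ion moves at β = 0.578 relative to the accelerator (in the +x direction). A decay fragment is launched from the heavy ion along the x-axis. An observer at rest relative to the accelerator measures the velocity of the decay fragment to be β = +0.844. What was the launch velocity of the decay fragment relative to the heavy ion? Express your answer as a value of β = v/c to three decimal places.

β = +0.519

Invert the composition law: u' = (u − v)/(1 − uv/c²).
u' = (0.844 − 0.578) / (1 − (0.844)(0.578)) = 0.2660/0.5122 = 0.5194.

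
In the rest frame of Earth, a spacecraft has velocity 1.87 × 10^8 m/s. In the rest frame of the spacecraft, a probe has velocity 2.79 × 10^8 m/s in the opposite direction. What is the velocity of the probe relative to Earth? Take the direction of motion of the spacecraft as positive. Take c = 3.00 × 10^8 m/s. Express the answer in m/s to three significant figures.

In units of c (dividing by 3.00 × 10^8 m/s): v = 0.623, u' = -0.930.
u = (u' + v)/(1 + u'v/c²):
u = (-0.930 + 0.623) / (1 + (-0.930)·0.623) = -0.3067/0.4203 = -0.7296
Converting back: u = -0.7296 × 3.00 × 10^8 m/s.

-2.19 × 10^8 m/s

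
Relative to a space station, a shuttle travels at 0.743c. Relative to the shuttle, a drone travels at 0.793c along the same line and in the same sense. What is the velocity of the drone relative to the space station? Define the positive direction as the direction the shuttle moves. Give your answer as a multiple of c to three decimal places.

With v = 0.743 and u' = 0.793 (in units of c),
u = (u' + v)/(1 + u'v/c²):
u = (0.793 + 0.743) / (1 + 0.793·0.743) = 1.5360/1.5892 = 0.9665
(Galilean addition would give +1.536c, exceeding c.)

0.967c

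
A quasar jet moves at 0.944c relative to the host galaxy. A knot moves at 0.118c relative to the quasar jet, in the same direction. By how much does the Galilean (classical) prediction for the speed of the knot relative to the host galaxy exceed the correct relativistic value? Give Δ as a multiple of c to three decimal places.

Δ = 0.106c

Galilean: u_cl = 0.118 + 0.944 = 1.0620.
Relativistic: u_rel = (0.118 + 0.944) / (1 + 0.118·0.944) = 1.0620/1.1114 = 0.9556.
Δ = 1.0620 − 0.9556 = 0.1064.
(The classical prediction exceeds c; the relativistic result does not.)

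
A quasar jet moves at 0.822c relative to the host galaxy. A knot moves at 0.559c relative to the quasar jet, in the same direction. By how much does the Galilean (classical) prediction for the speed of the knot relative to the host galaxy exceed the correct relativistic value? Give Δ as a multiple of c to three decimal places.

Galilean: u_cl = 0.559 + 0.822 = 1.3810.
Relativistic: u_rel = (0.559 + 0.822) / (1 + 0.559·0.822) = 1.3810/1.4595 = 0.9462.
Δ = 1.3810 − 0.9462 = 0.4348.
(The classical prediction exceeds c; the relativistic result does not.)

Δ = 0.435c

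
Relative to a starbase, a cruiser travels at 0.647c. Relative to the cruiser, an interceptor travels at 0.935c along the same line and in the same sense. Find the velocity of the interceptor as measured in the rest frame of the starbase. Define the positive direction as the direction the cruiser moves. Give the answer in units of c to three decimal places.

0.986c

With v = 0.647 and u' = 0.935 (in units of c),
u = (u' + v)/(1 + u'v/c²):
u = (0.935 + 0.647) / (1 + 0.935·0.647) = 1.5820/1.6049 = 0.9857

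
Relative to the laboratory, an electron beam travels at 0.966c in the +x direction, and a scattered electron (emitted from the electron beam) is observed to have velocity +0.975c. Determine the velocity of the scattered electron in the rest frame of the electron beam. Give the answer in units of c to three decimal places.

Invert the composition law: u' = (u − v)/(1 − uv/c²).
u' = (0.975 − 0.966) / (1 − (0.975)(0.966)) = 0.0090/0.0582 = 0.1548.

+0.155c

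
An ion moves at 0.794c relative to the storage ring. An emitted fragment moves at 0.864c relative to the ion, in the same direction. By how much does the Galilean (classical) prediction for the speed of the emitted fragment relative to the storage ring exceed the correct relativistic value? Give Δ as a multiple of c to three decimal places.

Galilean: u_cl = 0.864 + 0.794 = 1.6580.
Relativistic: u_rel = (0.864 + 0.794) / (1 + 0.864·0.794) = 1.6580/1.6860 = 0.9834.
Δ = 1.6580 − 0.9834 = 0.6746.
(The classical prediction exceeds c; the relativistic result does not.)

Δ = 0.675c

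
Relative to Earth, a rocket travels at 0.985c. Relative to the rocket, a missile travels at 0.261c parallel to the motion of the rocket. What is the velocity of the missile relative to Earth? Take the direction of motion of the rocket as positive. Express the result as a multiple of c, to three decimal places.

0.991c

With v = 0.985 and u' = 0.261 (in units of c),
u = (u' + v)/(1 + u'v/c²):
u = (0.261 + 0.985) / (1 + 0.261·0.985) = 1.2460/1.2571 = 0.9912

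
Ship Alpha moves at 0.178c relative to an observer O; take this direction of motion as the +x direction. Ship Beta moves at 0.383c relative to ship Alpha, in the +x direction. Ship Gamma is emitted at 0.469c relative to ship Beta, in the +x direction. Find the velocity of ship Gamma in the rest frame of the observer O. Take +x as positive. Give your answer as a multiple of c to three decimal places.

Apply u = (u' + v)/(1 + u'v/c²) successively, working outward toward the observer O.
Start: velocity of ship Alpha relative to the observer O = 0.1780c.
Compose with ship Beta (u' = 0.383 in ship Alpha frame): u_1 = (0.383 + 0.178) / (1 + 0.383·0.178) = 0.5610/1.0682 = 0.5252.
Compose with ship Gamma (u' = 0.469 in ship Beta frame): u_2 = (0.469 + 0.525) / (1 + 0.469·0.525) = 0.9942/1.2463 = 0.7977.

0.798c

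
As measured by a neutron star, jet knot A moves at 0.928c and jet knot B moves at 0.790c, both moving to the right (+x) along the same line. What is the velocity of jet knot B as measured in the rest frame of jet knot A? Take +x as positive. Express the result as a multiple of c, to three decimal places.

β_A = 0.928, β_B = 0.790.
Transform to A's frame with the inverse velocity-addition law: u' = (u − v)/(1 − uv/c²), taking u = β_B and v = β_A.
u' = (0.790 − 0.928) / (1 − (0.928)(0.790)) = -0.1380/0.2669 = -0.5171.

-0.517c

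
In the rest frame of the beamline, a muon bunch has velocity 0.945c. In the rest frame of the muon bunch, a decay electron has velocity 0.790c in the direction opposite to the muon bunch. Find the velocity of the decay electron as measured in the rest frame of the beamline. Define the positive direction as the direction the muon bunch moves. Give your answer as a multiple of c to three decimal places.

With v = 0.945 and u' = -0.790 (in units of c),
u = (u' + v)/(1 + u'v/c²):
u = (-0.790 + 0.945) / (1 + (-0.790)·0.945) = 0.1550/0.2535 = 0.6116

+0.612c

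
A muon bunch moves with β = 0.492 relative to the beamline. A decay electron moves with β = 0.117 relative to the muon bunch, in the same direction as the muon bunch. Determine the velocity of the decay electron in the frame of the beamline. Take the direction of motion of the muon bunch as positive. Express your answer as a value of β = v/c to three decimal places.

With v = 0.492 and u' = 0.117 (in units of c),
u = (u' + v)/(1 + u'v/c²):
u = (0.117 + 0.492) / (1 + 0.117·0.492) = 0.6090/1.0576 = 0.5759
(Galilean addition would give +0.609c.)

β = 0.576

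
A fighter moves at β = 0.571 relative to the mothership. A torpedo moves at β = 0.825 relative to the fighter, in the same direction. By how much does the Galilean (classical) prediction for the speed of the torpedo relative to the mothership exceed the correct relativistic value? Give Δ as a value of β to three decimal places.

Galilean: u_cl = 0.825 + 0.571 = 1.3960.
Relativistic: u_rel = (0.825 + 0.571) / (1 + 0.825·0.571) = 1.3960/1.4711 = 0.9490.
Δ = 1.3960 − 0.9490 = 0.4470.
(The classical prediction exceeds c; the relativistic result does not.)

Δ = 0.447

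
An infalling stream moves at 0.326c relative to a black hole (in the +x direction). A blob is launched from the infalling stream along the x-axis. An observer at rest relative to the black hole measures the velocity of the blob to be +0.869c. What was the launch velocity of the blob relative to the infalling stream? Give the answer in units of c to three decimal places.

+0.758c

Invert the composition law: u' = (u − v)/(1 − uv/c²).
u' = (0.869 − 0.326) / (1 − (0.869)(0.326)) = 0.5430/0.7167 = 0.7576.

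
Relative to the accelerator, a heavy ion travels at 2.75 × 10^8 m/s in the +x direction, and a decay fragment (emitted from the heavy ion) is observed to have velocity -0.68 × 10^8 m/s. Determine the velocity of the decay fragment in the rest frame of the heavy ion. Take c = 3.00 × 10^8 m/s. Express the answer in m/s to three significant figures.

-2.84 × 10^8 m/s

v = 0.917c, u = -0.227c.
Invert the composition law: u' = (u − v)/(1 − uv/c²).
u' = (-0.227 − 0.917) / (1 − (-0.227)(0.917)) = -1.1433/1.2078 = -0.9466.
u' = -0.9466 × 3.00 × 10^8 m/s.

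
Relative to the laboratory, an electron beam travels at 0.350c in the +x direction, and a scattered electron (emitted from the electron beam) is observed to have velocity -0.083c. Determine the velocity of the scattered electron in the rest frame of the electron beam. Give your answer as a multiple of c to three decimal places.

-0.421c

Invert the composition law: u' = (u − v)/(1 − uv/c²).
u' = (-0.083 − 0.350) / (1 − (-0.083)(0.350)) = -0.4330/1.0291 = -0.4208.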